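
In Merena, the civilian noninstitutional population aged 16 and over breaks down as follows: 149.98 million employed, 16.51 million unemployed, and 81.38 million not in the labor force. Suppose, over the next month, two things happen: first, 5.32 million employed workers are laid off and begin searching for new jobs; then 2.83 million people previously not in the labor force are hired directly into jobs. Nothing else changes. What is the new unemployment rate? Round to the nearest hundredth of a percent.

New unemployment rate ≈ 12.89%.

Initially, labor force = 149.98 + 16.51 = 166.49 million, so u = 16.51/166.49 = 9.92%.
After the first change, employed falls and unemployed rises by 5.32; labor force unchanged → E = 144.66, U = 21.83, labor force = 166.49 million.
After the second change, employed and labor force both rise by 2.83; unemployed unchanged → E = 147.49, U = 21.83, labor force = 169.32 million.
New unemployment rate = 21.83 / 169.32 = 12.89%.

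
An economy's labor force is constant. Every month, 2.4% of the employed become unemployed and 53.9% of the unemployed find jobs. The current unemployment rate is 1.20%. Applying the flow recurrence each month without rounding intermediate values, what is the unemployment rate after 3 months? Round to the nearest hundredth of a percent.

With a fixed labor force, u_{t+1} = u_t + s·(1−u_t) − f·u_t = u_t·(1−s−f) + s.
Here 1−s−f = 0.437 and s = 0.024.
u_1 = 0.012000 × 0.437 + 0.024 = 0.029244.
u_2 = 0.029244 × 0.437 + 0.024 = 0.036780.
u_3 = 0.036780 × 0.437 + 0.024 = 0.040073.

Unemployment rate after three months ≈ 4.01%.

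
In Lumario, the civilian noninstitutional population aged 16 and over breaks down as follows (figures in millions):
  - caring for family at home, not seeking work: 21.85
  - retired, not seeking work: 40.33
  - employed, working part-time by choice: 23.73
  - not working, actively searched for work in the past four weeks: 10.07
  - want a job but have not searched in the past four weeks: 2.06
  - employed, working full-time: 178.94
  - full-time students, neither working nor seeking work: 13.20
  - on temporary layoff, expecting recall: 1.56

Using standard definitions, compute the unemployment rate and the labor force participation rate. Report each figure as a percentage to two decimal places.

Employed = 23.73 + 178.94 = 202.67 million.
Unemployed = 10.07 + 1.56 = 11.63 million (jobless and actively searching, or on temporary layoff).
Labor force = 202.67 + 11.63 = 214.30 million.
Not in labor force = 21.85 + 40.33 + 2.06 + 13.20 = 77.44 million (those not working and not actively searching are outside the labor force — including those who want a job but have given up searching).
Civilian working-age population = 214.30 + 77.44 = 291.74 million.
Unemployment rate = 11.63 / 214.30 = 5.43%.
Labor force participation rate = 214.30 / 291.74 = 73.46%.

Unemployment rate ≈ 5.43%; labor force participation rate ≈ 73.46%.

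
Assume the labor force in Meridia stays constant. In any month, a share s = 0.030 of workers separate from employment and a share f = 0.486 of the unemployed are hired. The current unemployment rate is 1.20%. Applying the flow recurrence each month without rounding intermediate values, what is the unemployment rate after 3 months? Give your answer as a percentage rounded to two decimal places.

Unemployment rate after three months ≈ 5.29%.

With a fixed labor force, u_{t+1} = u_t + s·(1−u_t) − f·u_t = u_t·(1−s−f) + s.
Here 1−s−f = 0.484 and s = 0.030.
u_1 = 0.012000 × 0.484 + 0.030 = 0.035808.
u_2 = 0.035808 × 0.484 + 0.030 = 0.047331.
u_3 = 0.047331 × 0.484 + 0.030 = 0.052908.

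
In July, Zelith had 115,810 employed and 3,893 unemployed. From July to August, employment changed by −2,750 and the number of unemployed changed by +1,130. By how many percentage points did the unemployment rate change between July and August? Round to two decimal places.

July: labor force = 115,810 + 3,893 = 119,703; u = 3,893/119,703 = 3.25%.
August: labor force = 113,060 + 5,023 = 118,083; u = 5,023/118,083 = 4.25%.
Change = 4.25% − 3.25% = +1.00 pp.

The unemployment rate changed by +1.00 percentage points.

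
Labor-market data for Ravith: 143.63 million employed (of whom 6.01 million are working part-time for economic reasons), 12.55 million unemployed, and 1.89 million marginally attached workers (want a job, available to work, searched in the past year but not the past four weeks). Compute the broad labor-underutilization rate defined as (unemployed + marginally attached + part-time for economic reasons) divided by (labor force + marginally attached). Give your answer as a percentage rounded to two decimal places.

Broad underutilization rate ≈ 12.94%.

Labor force = 143.63 + 12.55 = 156.18 million.
Numerator = 12.55 + 1.89 + 6.01 = 20.45 million.
Denominator = 156.18 + 1.89 = 158.07 million.
Broad rate = 20.45 / 158.07 = 12.94%.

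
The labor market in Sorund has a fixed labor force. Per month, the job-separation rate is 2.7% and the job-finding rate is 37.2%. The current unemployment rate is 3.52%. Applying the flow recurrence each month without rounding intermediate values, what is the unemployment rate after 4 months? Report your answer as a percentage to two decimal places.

With a fixed labor force, u_{t+1} = u_t + s·(1−u_t) − f·u_t = u_t·(1−s−f) + s.
Here 1−s−f = 0.601 and s = 0.027.
u_1 = 0.035200 × 0.601 + 0.027 = 0.048155.
u_2 = 0.048155 × 0.601 + 0.027 = 0.055941.
u_3 = 0.055941 × 0.601 + 0.027 = 0.060621.
u_4 = 0.060621 × 0.601 + 0.027 = 0.063433.

Unemployment rate after four months ≈ 6.34%.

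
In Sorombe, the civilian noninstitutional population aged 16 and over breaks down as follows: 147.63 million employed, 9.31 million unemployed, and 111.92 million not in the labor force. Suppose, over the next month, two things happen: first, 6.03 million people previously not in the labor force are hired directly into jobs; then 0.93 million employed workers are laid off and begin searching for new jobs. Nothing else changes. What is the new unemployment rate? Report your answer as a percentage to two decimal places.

Initially, labor force = 147.63 + 9.31 = 156.94 million, so u = 9.31/156.94 = 5.93%.
After the first change, employed and labor force both rise by 6.03; unemployed unchanged → E = 153.66, U = 9.31, labor force = 162.97 million.
After the second change, employed falls and unemployed rises by 0.93; labor force unchanged → E = 152.73, U = 10.24, labor force = 162.97 million.
New unemployment rate = 10.24 / 162.97 = 6.28%.

New unemployment rate ≈ 6.28%.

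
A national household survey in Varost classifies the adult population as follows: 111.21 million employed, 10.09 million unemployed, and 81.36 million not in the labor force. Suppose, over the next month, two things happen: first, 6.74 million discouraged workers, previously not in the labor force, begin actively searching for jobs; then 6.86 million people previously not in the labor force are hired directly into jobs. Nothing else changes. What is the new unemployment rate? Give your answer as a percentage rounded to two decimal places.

Initially, labor force = 111.21 + 10.09 = 121.30 million, so u = 10.09/121.30 = 8.32%.
After the first change, unemployed and labor force both rise by 6.74 → E = 111.21, U = 16.83, labor force = 128.04 million.
After the second change, employed and labor force both rise by 6.86; unemployed unchanged → E = 118.07, U = 16.83, labor force = 134.90 million.
New unemployment rate = 16.83 / 134.90 = 12.48%.

New unemployment rate ≈ 12.48%.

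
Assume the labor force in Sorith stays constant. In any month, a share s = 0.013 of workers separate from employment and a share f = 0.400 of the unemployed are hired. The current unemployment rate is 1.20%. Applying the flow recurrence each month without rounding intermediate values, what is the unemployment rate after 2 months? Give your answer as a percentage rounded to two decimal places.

Unemployment rate after two months ≈ 2.48%.

With a fixed labor force, u_{t+1} = u_t + s·(1−u_t) − f·u_t = u_t·(1−s−f) + s.
Here 1−s−f = 0.587 and s = 0.013.
u_1 = 0.012000 × 0.587 + 0.013 = 0.020044.
u_2 = 0.020044 × 0.587 + 0.013 = 0.024766.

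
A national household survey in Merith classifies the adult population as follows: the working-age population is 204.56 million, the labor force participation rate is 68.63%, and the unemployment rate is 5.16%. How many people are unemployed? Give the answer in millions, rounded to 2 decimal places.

About 7.24 million are unemployed.

Labor force = 0.6863 × 204.56 = 140.39 million.
Unemployed = 0.0516 × 140.39 ≈ 7.24 million.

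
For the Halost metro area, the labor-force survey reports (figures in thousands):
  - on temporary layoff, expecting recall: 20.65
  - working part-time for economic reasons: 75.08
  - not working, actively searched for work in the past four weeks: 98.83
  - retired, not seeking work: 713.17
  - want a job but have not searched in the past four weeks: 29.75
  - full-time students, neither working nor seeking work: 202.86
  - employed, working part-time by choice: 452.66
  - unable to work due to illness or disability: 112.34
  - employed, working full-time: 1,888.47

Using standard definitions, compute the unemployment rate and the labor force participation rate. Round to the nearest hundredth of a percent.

Unemployment rate ≈ 4.71%; labor force participation rate ≈ 70.56%.

Employed = 75.08 + 452.66 + 1,888.47 = 2,416.21 thousand (anyone who worked, including part-time for economic reasons, counts as employed).
Unemployed = 20.65 + 98.83 = 119.48 thousand (jobless and actively searching, or on temporary layoff).
Labor force = 2,416.21 + 119.48 = 2,535.69 thousand.
Not in labor force = 713.17 + 29.75 + 202.86 + 112.34 = 1,058.12 thousand (those not working and not actively searching are outside the labor force — including those who want a job but have given up searching).
Civilian working-age population = 2,535.69 + 1,058.12 = 3,593.81 thousand.
Unemployment rate = 119.48 / 2,535.69 = 4.71%.
Labor force participation rate = 2,535.69 / 3,593.81 = 70.56%.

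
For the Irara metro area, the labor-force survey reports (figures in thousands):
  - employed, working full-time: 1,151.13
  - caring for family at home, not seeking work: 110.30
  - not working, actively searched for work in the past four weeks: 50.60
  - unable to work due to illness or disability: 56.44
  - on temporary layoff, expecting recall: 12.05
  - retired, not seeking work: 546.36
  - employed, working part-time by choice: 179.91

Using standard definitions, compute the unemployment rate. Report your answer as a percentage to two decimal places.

Employed = 1,151.13 + 179.91 = 1,331.04 thousand.
Unemployed = 50.60 + 12.05 = 62.65 thousand (jobless and actively searching, or on temporary layoff).
Labor force = 1,331.04 + 62.65 = 1,393.69 thousand.
Unemployment rate = 62.65 / 1,393.69 = 4.50%.

Unemployment rate ≈ 4.50%.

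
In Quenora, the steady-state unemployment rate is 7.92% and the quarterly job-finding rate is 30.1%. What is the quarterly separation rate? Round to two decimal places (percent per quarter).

From u* = s/(s+f): s = u·f/(1−u).
s = 0.0792 × 30.1 / (1 − 0.0792) = 2.3839 / 0.9208 ≈ 2.59% per quarter.

Separation rate ≈ 2.59% per quarter.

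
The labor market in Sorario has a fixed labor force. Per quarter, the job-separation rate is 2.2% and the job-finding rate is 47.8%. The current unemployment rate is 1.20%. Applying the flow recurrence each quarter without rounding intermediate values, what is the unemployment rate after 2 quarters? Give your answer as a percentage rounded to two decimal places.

Unemployment rate after two quarters ≈ 3.60%.

With a fixed labor force, u_{t+1} = u_t + s·(1−u_t) − f·u_t = u_t·(1−s−f) + s.
Here 1−s−f = 0.500 and s = 0.022.
u_1 = 0.012000 × 0.500 + 0.022 = 0.028000.
u_2 = 0.028000 × 0.500 + 0.022 = 0.036000.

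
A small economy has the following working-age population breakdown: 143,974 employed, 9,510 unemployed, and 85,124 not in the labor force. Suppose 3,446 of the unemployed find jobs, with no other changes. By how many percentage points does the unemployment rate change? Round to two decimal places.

The unemployment rate changes by −2.25 percentage points.

Initially, labor force = 143,974 + 9,510 = 153,484, so u = 9,510/153,484 = 6.20%.
After the change, unemployed falls and employed rises by 3,446; labor force unchanged → E = 147,420, U = 6,064, labor force = 153,484.
New unemployment rate = 6,064 / 153,484 = 3.95%.
Change = 3.95% − 6.20% = −2.25 percentage points.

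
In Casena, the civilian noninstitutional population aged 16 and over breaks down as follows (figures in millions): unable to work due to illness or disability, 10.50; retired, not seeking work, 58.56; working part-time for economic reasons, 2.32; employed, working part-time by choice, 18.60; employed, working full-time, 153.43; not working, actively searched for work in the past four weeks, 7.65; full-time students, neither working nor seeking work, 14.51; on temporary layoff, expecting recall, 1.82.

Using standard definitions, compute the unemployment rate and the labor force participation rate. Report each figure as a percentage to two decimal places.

Employed = 2.32 + 18.60 + 153.43 = 174.35 million (anyone who worked, including part-time for economic reasons, counts as employed).
Unemployed = 7.65 + 1.82 = 9.47 million (jobless and actively searching, or on temporary layoff).
Labor force = 174.35 + 9.47 = 183.82 million.
Not in labor force = 10.50 + 58.56 + 14.51 = 83.57 million (those not working and not actively searching are outside the labor force).
Civilian working-age population = 183.82 + 83.57 = 267.39 million.
Unemployment rate = 9.47 / 183.82 = 5.15%.
Labor force participation rate = 183.82 / 267.39 = 68.75%.

Unemployment rate ≈ 5.15%; labor force participation rate ≈ 68.75%.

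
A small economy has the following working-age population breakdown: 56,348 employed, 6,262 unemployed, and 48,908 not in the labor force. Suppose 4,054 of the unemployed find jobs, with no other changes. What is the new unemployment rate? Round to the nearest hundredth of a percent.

New unemployment rate ≈ 3.53%.

Initially, labor force = 56,348 + 6,262 = 62,610, so u = 6,262/62,610 = 10.00%.
After the change, unemployed falls and employed rises by 4,054; labor force unchanged → E = 60,402, U = 2,208, labor force = 62,610.
New unemployment rate = 2,208 / 62,610 = 3.53%.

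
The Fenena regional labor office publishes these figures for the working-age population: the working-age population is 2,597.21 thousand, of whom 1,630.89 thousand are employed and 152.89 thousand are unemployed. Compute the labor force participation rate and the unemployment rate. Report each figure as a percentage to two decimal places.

Labor force = employed + unemployed = 1,630.89 + 152.89 = 1,783.78 thousand.
Unemployment rate = 152.89 / 1,783.78 = 8.57%.
Labor force participation rate = 1,783.78 / 2,597.21 = 68.68%.

Labor force participation rate ≈ 68.68%; unemployment rate ≈ 8.57%.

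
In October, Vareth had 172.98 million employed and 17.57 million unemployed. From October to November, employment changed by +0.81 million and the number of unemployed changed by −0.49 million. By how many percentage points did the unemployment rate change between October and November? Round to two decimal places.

The unemployment rate changed by −0.27 percentage points.

October: labor force = 172.98 + 17.57 = 190.55; u = 17.57/190.55 = 9.22%.
November: labor force = 173.79 + 17.08 = 190.87; u = 17.08/190.87 = 8.95%.
Change = 8.95% − 9.22% = −0.27 pp.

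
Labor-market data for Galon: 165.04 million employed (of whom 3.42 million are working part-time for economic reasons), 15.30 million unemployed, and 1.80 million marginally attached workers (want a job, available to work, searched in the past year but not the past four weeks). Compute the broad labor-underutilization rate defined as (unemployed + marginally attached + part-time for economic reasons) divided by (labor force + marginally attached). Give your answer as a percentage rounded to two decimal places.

Broad underutilization rate ≈ 11.27%.

Labor force = 165.04 + 15.30 = 180.34 million.
Numerator = 15.30 + 1.80 + 3.42 = 20.52 million.
Denominator = 180.34 + 1.80 = 182.14 million.
Broad rate = 20.52 / 182.14 = 11.27%.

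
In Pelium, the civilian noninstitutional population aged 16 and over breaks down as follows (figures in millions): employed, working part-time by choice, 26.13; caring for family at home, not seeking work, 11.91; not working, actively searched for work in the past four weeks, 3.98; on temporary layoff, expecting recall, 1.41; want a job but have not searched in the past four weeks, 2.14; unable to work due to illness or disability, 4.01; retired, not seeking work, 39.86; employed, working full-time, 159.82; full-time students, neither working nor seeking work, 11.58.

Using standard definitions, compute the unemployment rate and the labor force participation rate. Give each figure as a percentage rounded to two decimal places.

Employed = 26.13 + 159.82 = 185.95 million.
Unemployed = 3.98 + 1.41 = 5.39 million (jobless and actively searching, or on temporary layoff).
Labor force = 185.95 + 5.39 = 191.34 million.
Not in labor force = 11.91 + 2.14 + 4.01 + 39.86 + 11.58 = 69.50 million (those not working and not actively searching are outside the labor force — including those who want a job but have given up searching).
Civilian working-age population = 191.34 + 69.50 = 260.84 million.
Unemployment rate = 5.39 / 191.34 = 2.82%.
Labor force participation rate = 191.34 / 260.84 = 73.36%.

Unemployment rate ≈ 2.82%; labor force participation rate ≈ 73.36%.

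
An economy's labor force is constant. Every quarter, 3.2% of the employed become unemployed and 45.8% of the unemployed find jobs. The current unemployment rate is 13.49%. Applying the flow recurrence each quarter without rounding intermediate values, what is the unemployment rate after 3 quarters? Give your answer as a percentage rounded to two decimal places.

With a fixed labor force, u_{t+1} = u_t + s·(1−u_t) − f·u_t = u_t·(1−s−f) + s.
Here 1−s−f = 0.510 and s = 0.032.
u_1 = 0.134900 × 0.510 + 0.032 = 0.100799.
u_2 = 0.100799 × 0.510 + 0.032 = 0.083407.
u_3 = 0.083407 × 0.510 + 0.032 = 0.074538.

Unemployment rate after three quarters ≈ 7.45%.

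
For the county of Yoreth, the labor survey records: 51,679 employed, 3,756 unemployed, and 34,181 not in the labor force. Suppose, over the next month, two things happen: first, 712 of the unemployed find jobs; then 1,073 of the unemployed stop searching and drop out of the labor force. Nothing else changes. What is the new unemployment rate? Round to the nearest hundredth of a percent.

New unemployment rate ≈ 3.63%.

Initially, labor force = 51,679 + 3,756 = 55,435, so u = 3,756/55,435 = 6.78%.
After the first change, unemployed falls and employed rises by 712; labor force unchanged → E = 52,391, U = 3,044, labor force = 55,435.
After the second change, unemployed and labor force both fall by 1,073 → E = 52,391, U = 1,971, labor force = 54,362.
New unemployment rate = 1,971 / 54,362 = 3.63%.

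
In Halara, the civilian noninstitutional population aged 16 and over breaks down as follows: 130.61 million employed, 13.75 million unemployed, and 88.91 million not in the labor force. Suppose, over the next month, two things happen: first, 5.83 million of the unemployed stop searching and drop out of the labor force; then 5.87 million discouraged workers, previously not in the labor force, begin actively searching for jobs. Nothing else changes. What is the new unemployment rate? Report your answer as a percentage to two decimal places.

Initially, labor force = 130.61 + 13.75 = 144.36 million, so u = 13.75/144.36 = 9.52%.
After the first change, unemployed and labor force both fall by 5.83 → E = 130.61, U = 7.92, labor force = 138.53 million.
After the second change, unemployed and labor force both rise by 5.87 → E = 130.61, U = 13.79, labor force = 144.40 million.
New unemployment rate = 13.79 / 144.40 = 9.55%.

New unemployment rate ≈ 9.55%.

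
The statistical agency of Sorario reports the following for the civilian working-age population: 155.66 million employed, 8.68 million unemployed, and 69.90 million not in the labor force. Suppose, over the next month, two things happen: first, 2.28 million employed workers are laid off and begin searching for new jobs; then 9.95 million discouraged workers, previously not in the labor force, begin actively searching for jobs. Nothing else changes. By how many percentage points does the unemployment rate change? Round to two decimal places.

Initially, labor force = 155.66 + 8.68 = 164.34 million, so u = 8.68/164.34 = 5.28%.
After the first change, employed falls and unemployed rises by 2.28; labor force unchanged → E = 153.38, U = 10.96, labor force = 164.34 million.
After the second change, unemployed and labor force both rise by 9.95 → E = 153.38, U = 20.91, labor force = 174.29 million.
New unemployment rate = 20.91 / 174.29 = 12.00%.
Change = 12.00% − 5.28% = +6.72 percentage points.

The unemployment rate changes by +6.72 percentage points.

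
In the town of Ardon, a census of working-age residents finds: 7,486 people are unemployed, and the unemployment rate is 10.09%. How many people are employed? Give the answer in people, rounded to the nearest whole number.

About 66,706 are employed.

Labor force = U / u = 7,486 / 0.1009 ≈ 74,192.
Employed = labor force − unemployed = 74,192 − 7,486 = 66,706.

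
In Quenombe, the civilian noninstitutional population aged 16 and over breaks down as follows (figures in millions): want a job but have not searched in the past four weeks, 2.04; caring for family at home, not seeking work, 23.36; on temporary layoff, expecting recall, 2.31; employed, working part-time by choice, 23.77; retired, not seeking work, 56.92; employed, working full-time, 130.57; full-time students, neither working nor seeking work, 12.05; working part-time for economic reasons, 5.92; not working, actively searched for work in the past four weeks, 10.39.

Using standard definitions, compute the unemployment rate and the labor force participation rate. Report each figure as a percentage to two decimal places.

Employed = 23.77 + 130.57 + 5.92 = 160.26 million (anyone who worked, including part-time for economic reasons, counts as employed).
Unemployed = 2.31 + 10.39 = 12.70 million (jobless and actively searching, or on temporary layoff).
Labor force = 160.26 + 12.70 = 172.96 million.
Not in labor force = 2.04 + 23.36 + 56.92 + 12.05 = 94.37 million (those not working and not actively searching are outside the labor force — including those who want a job but have given up searching).
Civilian working-age population = 172.96 + 94.37 = 267.33 million.
Unemployment rate = 12.70 / 172.96 = 7.34%.
Labor force participation rate = 172.96 / 267.33 = 64.70%.

Unemployment rate ≈ 7.34%; labor force participation rate ≈ 64.70%.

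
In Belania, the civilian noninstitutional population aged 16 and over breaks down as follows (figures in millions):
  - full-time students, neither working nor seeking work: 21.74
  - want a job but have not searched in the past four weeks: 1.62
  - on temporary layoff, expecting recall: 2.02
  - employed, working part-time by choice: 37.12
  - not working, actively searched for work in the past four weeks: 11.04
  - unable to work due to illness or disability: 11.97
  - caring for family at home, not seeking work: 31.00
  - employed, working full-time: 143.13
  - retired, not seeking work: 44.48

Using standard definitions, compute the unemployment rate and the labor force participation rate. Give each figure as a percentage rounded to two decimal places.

Employed = 37.12 + 143.13 = 180.25 million.
Unemployed = 2.02 + 11.04 = 13.06 million (jobless and actively searching, or on temporary layoff).
Labor force = 180.25 + 13.06 = 193.31 million.
Not in labor force = 21.74 + 1.62 + 11.97 + 31.00 + 44.48 = 110.81 million (those not working and not actively searching are outside the labor force — including those who want a job but have given up searching).
Civilian working-age population = 193.31 + 110.81 = 304.12 million.
Unemployment rate = 13.06 / 193.31 = 6.76%.
Labor force participation rate = 193.31 / 304.12 = 63.56%.

Unemployment rate ≈ 6.76%; labor force participation rate ≈ 63.56%.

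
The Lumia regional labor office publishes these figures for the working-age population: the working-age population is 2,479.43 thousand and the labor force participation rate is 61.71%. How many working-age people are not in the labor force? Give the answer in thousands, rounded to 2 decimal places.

Share not in the labor force = 1 − 0.6171 = 0.3829.
Not in labor force = 0.3829 × 2,479.43 ≈ 949.37 thousand.

About 949.37 thousand are not in the labor force.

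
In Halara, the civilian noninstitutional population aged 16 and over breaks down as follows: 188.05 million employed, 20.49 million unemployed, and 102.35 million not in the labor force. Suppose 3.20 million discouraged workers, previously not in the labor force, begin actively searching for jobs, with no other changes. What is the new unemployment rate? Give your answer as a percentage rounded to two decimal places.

Initially, labor force = 188.05 + 20.49 = 208.54 million, so u = 20.49/208.54 = 9.83%.
After the change, unemployed and labor force both rise by 3.20 → E = 188.05, U = 23.69, labor force = 211.74 million.
New unemployment rate = 23.69 / 211.74 = 11.19%.

New unemployment rate ≈ 11.19%.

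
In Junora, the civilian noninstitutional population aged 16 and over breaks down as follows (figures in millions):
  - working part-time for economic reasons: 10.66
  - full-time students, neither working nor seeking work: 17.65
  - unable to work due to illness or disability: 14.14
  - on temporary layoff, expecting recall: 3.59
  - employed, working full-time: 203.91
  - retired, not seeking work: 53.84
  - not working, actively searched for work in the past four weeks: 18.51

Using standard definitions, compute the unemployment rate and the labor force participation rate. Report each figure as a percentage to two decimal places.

Unemployment rate ≈ 9.34%; labor force participation rate ≈ 73.43%.

Employed = 10.66 + 203.91 = 214.57 million (anyone who worked, including part-time for economic reasons, counts as employed).
Unemployed = 3.59 + 18.51 = 22.10 million (jobless and actively searching, or on temporary layoff).
Labor force = 214.57 + 22.10 = 236.67 million.
Not in labor force = 17.65 + 14.14 + 53.84 = 85.63 million (those not working and not actively searching are outside the labor force).
Civilian working-age population = 236.67 + 85.63 = 322.30 million.
Unemployment rate = 22.10 / 236.67 = 9.34%.
Labor force participation rate = 236.67 / 322.30 = 73.43%.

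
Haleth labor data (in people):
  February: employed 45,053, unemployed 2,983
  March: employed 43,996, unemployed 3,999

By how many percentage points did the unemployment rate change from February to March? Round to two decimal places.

February: labor force = 45,053 + 2,983 = 48,036; u = 2,983/48,036 = 6.21%.
March: labor force = 43,996 + 3,999 = 47,995; u = 3,999/47,995 = 8.33%.
Change = 8.33% − 6.21% = +2.12 pp.

The unemployment rate changed by +2.12 percentage points.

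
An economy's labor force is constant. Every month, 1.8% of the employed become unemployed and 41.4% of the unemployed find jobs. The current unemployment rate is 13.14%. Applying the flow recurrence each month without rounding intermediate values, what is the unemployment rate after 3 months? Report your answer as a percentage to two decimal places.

Unemployment rate after three months ≈ 5.81%.

With a fixed labor force, u_{t+1} = u_t + s·(1−u_t) − f·u_t = u_t·(1−s−f) + s.
Here 1−s−f = 0.568 and s = 0.018.
u_1 = 0.131400 × 0.568 + 0.018 = 0.092635.
u_2 = 0.092635 × 0.568 + 0.018 = 0.070617.
u_3 = 0.070617 × 0.568 + 0.018 = 0.058110.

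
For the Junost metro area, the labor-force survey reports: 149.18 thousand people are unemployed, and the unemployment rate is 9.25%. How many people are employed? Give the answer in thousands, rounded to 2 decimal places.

Labor force = U / u = 149.18 / 0.0925 ≈ 1,612.76 thousand.
Employed = labor force − unemployed = 1,612.76 − 149.18 = 1,463.58 thousand.

About 1,463.58 thousand are employed.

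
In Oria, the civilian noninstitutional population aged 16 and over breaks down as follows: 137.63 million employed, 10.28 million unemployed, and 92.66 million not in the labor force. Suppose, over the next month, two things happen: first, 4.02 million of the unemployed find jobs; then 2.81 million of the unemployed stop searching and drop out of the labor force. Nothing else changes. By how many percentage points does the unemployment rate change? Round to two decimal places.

The unemployment rate changes by −4.57 percentage points.

Initially, labor force = 137.63 + 10.28 = 147.91 million, so u = 10.28/147.91 = 6.95%.
After the first change, unemployed falls and employed rises by 4.02; labor force unchanged → E = 141.65, U = 6.26, labor force = 147.91 million.
After the second change, unemployed and labor force both fall by 2.81 → E = 141.65, U = 3.45, labor force = 145.10 million.
New unemployment rate = 3.45 / 145.10 = 2.38%.
Change = 2.38% − 6.95% = −4.57 percentage points.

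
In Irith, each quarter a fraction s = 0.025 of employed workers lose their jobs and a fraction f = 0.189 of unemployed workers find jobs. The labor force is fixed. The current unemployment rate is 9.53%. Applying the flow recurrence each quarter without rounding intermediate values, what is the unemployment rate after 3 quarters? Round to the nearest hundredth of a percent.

Unemployment rate after three quarters ≈ 10.64%.

With a fixed labor force, u_{t+1} = u_t + s·(1−u_t) − f·u_t = u_t·(1−s−f) + s.
Here 1−s−f = 0.786 and s = 0.025.
u_1 = 0.095300 × 0.786 + 0.025 = 0.099906.
u_2 = 0.099906 × 0.786 + 0.025 = 0.103526.
u_3 = 0.103526 × 0.786 + 0.025 = 0.106371.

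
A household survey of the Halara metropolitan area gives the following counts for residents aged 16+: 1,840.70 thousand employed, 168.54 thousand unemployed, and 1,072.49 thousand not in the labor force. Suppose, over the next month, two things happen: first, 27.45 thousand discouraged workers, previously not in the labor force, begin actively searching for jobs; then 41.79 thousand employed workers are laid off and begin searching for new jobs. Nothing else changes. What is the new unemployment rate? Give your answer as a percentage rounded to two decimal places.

Initially, labor force = 1,840.70 + 168.54 = 2,009.24 thousand, so u = 168.54/2,009.24 = 8.39%.
After the first change, unemployed and labor force both rise by 27.45 → E = 1,840.70, U = 195.99, labor force = 2,036.69 thousand.
After the second change, employed falls and unemployed rises by 41.79; labor force unchanged → E = 1,798.91, U = 237.78, labor force = 2,036.69 thousand.
New unemployment rate = 237.78 / 2,036.69 = 11.67%.

New unemployment rate ≈ 11.67%.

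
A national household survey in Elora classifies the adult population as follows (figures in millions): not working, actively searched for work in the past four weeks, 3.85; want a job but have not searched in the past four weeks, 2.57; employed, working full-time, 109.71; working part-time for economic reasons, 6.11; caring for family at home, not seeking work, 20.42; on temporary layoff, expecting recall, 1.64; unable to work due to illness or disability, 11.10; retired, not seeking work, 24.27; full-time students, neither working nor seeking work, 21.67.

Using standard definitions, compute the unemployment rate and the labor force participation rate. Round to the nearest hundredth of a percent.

Employed = 109.71 + 6.11 = 115.82 million (anyone who worked, including part-time for economic reasons, counts as employed).
Unemployed = 3.85 + 1.64 = 5.49 million (jobless and actively searching, or on temporary layoff).
Labor force = 115.82 + 5.49 = 121.31 million.
Not in labor force = 2.57 + 20.42 + 11.10 + 24.27 + 21.67 = 80.03 million (those not working and not actively searching are outside the labor force — including those who want a job but have given up searching).
Civilian working-age population = 121.31 + 80.03 = 201.34 million.
Unemployment rate = 5.49 / 121.31 = 4.53%.
Labor force participation rate = 121.31 / 201.34 = 60.25%.

Unemployment rate ≈ 4.53%; labor force participation rate ≈ 60.25%.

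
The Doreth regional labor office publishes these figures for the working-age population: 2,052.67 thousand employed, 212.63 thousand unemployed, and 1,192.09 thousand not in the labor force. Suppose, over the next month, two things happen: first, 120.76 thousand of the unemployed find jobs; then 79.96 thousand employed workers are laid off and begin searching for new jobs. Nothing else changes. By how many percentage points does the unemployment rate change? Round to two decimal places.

Initially, labor force = 2,052.67 + 212.63 = 2,265.30 thousand, so u = 212.63/2,265.30 = 9.39%.
After the first change, unemployed falls and employed rises by 120.76; labor force unchanged → E = 2,173.43, U = 91.87, labor force = 2,265.30 thousand.
After the second change, employed falls and unemployed rises by 79.96; labor force unchanged → E = 2,093.47, U = 171.83, labor force = 2,265.30 thousand.
New unemployment rate = 171.83 / 2,265.30 = 7.59%.
Change = 7.59% − 9.39% = −1.80 percentage points.

The unemployment rate changes by −1.80 percentage points.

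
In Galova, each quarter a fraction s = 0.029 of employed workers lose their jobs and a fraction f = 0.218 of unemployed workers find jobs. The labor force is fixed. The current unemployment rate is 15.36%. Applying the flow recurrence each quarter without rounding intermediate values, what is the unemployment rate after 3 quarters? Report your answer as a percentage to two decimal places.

With a fixed labor force, u_{t+1} = u_t + s·(1−u_t) − f·u_t = u_t·(1−s−f) + s.
Here 1−s−f = 0.753 and s = 0.029.
u_1 = 0.153600 × 0.753 + 0.029 = 0.144661.
u_2 = 0.144661 × 0.753 + 0.029 = 0.137930.
u_3 = 0.137930 × 0.753 + 0.029 = 0.132861.

Unemployment rate after three quarters ≈ 13.29%.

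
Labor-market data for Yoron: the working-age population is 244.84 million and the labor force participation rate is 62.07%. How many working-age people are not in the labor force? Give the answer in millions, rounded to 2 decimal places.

About 92.87 million are not in the labor force.

Share not in the labor force = 1 − 0.6207 = 0.3793.
Not in labor force = 0.3793 × 244.84 ≈ 92.87 million.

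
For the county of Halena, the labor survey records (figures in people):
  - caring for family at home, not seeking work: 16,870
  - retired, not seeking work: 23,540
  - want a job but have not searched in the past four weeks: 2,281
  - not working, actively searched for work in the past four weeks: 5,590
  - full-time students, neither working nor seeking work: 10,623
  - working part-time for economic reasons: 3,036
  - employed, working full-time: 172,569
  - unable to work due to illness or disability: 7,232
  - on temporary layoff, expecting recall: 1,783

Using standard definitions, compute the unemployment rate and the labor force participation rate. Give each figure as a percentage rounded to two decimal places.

Employed = 3,036 + 172,569 = 175,605 (anyone who worked, including part-time for economic reasons, counts as employed).
Unemployed = 5,590 + 1,783 = 7,373 (jobless and actively searching, or on temporary layoff).
Labor force = 175,605 + 7,373 = 182,978.
Not in labor force = 16,870 + 23,540 + 2,281 + 10,623 + 7,232 = 60,546 (those not working and not actively searching are outside the labor force — including those who want a job but have given up searching).
Civilian working-age population = 182,978 + 60,546 = 243,524.
Unemployment rate = 7,373 / 182,978 = 4.03%.
Labor force participation rate = 182,978 / 243,524 = 75.14%.

Unemployment rate ≈ 4.03%; labor force participation rate ≈ 75.14%.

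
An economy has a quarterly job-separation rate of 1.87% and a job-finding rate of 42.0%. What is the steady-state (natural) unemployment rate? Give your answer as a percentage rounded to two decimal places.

At steady state the flows balance: s·E = f·U, so U/(E+U) = s/(s+f).
u* = 1.87 / (1.87 + 42.0) = 1.87 / 43.87 = 4.26%.

Steady-state unemployment rate ≈ 4.26%.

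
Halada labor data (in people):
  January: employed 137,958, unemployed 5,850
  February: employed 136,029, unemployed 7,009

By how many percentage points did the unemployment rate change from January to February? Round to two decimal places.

The unemployment rate changed by +0.83 percentage points.

January: labor force = 137,958 + 5,850 = 143,808; u = 5,850/143,808 = 4.07%.
February: labor force = 136,029 + 7,009 = 143,038; u = 7,009/143,038 = 4.90%.
Change = 4.90% − 4.07% = +0.83 pp.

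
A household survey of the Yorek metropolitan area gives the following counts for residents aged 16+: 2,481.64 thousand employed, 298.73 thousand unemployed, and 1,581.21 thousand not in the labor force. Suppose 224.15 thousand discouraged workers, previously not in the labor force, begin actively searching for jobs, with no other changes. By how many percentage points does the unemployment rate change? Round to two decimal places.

The unemployment rate changes by +6.66 percentage points.

Initially, labor force = 2,481.64 + 298.73 = 2,780.37 thousand, so u = 298.73/2,780.37 = 10.74%.
After the change, unemployed and labor force both rise by 224.15 → E = 2,481.64, U = 522.88, labor force = 3,004.52 thousand.
New unemployment rate = 522.88 / 3,004.52 = 17.40%.
Change = 17.40% − 10.74% = +6.66 percentage points.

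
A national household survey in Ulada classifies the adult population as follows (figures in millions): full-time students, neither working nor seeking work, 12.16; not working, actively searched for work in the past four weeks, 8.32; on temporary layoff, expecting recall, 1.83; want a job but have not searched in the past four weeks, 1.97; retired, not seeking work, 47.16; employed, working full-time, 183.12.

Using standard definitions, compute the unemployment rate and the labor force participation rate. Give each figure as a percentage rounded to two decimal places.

Employed = 183.12 million.
Unemployed = 8.32 + 1.83 = 10.15 million (jobless and actively searching, or on temporary layoff).
Labor force = 183.12 + 10.15 = 193.27 million.
Not in labor force = 12.16 + 1.97 + 47.16 = 61.29 million (those not working and not actively searching are outside the labor force — including those who want a job but have given up searching).
Civilian working-age population = 193.27 + 61.29 = 254.56 million.
Unemployment rate = 10.15 / 193.27 = 5.25%.
Labor force participation rate = 193.27 / 254.56 = 75.92%.

Unemployment rate ≈ 5.25%; labor force participation rate ≈ 75.92%.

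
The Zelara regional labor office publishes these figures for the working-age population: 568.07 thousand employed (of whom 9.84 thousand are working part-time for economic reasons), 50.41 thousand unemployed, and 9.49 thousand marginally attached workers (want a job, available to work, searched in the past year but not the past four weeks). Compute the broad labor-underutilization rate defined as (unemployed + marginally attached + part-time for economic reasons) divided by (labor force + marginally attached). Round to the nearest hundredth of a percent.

Labor force = 568.07 + 50.41 = 618.48 thousand.
Numerator = 50.41 + 9.49 + 9.84 = 69.74 thousand.
Denominator = 618.48 + 9.49 = 627.97 thousand.
Broad rate = 69.74 / 627.97 = 11.11%.

Broad underutilization rate ≈ 11.11%.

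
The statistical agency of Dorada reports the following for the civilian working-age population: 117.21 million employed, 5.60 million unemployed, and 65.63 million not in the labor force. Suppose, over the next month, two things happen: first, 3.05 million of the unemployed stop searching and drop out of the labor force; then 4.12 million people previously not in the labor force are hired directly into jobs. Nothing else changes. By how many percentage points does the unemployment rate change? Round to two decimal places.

The unemployment rate changes by −2.50 percentage points.

Initially, labor force = 117.21 + 5.60 = 122.81 million, so u = 5.60/122.81 = 4.56%.
After the first change, unemployed and labor force both fall by 3.05 → E = 117.21, U = 2.55, labor force = 119.76 million.
After the second change, employed and labor force both rise by 4.12; unemployed unchanged → E = 121.33, U = 2.55, labor force = 123.88 million.
New unemployment rate = 2.55 / 123.88 = 2.06%.
Change = 2.06% − 4.56% = −2.50 percentage points.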